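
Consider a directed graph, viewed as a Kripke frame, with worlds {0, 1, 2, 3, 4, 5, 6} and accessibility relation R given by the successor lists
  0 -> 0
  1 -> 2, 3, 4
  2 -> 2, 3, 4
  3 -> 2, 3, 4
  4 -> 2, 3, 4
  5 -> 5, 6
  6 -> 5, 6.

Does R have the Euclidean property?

Euclidean: yes — any two successors of a common world are R-related.

Yes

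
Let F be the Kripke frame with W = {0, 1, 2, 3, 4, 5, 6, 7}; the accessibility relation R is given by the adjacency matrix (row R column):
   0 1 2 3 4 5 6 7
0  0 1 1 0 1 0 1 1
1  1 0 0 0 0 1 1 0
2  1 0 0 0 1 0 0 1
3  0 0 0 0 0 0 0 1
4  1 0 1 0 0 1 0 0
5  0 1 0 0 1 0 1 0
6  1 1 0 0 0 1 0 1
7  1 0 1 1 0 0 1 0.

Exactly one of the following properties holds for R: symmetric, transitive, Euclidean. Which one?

symmetric

Symmetric: yes — every pair in R has its reverse in R.
Transitive: no — 0 R 1 and 1 R 5, but not 0 R 5.
Euclidean: no — 0 R 1 and 0 R 2, but not 1 R 2.
Only symmetric holds.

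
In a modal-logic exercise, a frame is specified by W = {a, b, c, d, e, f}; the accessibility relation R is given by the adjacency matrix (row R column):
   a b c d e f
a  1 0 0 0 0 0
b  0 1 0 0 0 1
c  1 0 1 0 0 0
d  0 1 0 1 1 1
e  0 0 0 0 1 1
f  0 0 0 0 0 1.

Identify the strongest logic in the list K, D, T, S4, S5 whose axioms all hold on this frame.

S4

Serial (axiom D): yes — every world has a successor (e.g. a R a).
Reflexive (axiom T): yes — every world is R-related to itself.
Transitive (axiom 4): yes — every two-step R-path is closed by a direct edge.
Euclidean (axiom 5): no — d R b and d R e, but not b R e.
So F validates K, D, T, S4; S5 would additionally require R to be Euclidean. The strongest is S4.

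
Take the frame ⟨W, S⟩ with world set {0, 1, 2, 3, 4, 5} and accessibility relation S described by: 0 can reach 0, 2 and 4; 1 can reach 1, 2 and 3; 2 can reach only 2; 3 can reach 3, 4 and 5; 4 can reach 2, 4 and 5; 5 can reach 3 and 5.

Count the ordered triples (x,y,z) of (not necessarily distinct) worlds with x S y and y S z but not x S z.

6

Enumerating: (0,4,5), (1,3,4), (1,3,5), (3,4,2), (4,5,3), (5,3,4).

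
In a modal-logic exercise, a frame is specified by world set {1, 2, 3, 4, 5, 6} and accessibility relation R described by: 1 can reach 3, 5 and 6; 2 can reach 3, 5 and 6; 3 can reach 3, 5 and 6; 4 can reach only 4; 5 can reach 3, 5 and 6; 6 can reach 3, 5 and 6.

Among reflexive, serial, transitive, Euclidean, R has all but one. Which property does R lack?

reflexive

Reflexive: no — 1 is not related to itself.
Serial: yes — every world has a successor (e.g. 1 R 3).
Transitive: yes — every two-step R-path is closed by a direct edge.
Euclidean: yes — any two successors of a common world are R-related.
Only reflexive fails.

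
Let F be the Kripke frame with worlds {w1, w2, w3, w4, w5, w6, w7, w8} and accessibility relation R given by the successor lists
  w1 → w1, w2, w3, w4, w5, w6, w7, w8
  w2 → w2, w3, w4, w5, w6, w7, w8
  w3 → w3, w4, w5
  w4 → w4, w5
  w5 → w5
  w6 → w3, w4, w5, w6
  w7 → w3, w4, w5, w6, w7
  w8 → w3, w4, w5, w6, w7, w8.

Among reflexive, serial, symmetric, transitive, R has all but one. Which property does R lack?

symmetric

Reflexive: yes — every world is R-related to itself.
Serial: yes — every world has a successor (e.g. w1 R w1).
Symmetric: no — w1 R w2 but not w2 R w1.
Transitive: yes — every two-step R-path is closed by a direct edge.
Only symmetric fails.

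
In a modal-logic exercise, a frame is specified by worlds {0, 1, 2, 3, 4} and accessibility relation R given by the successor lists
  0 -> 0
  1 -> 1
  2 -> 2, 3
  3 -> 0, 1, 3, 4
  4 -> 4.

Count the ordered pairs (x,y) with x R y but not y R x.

4

Enumerating: (2,3), (3,0), (3,1), (3,4).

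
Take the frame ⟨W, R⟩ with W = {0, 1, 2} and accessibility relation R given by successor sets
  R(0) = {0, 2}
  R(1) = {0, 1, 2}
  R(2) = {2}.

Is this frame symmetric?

No

Symmetric: no — 0 R 2 but not 2 R 0.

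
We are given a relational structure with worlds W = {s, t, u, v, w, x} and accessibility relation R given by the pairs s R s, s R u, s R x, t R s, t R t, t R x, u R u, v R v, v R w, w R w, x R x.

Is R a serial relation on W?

Yes

Serial: yes — every world has a successor (e.g. s R s).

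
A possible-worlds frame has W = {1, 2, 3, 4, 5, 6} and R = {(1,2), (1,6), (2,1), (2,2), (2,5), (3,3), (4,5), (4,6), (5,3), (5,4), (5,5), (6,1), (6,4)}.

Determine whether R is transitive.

No

Transitive: no — 1 R 2 and 2 R 5, but not 1 R 5.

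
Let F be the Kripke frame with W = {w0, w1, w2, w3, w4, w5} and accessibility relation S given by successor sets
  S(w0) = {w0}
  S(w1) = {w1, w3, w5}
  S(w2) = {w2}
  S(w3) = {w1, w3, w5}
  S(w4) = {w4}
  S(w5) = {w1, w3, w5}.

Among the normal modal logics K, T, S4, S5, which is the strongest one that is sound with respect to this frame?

Reflexive (axiom T): yes — every world is S-related to itself.
Transitive (axiom 4): yes — every two-step S-path is closed by a direct edge.
Euclidean (axiom 5): yes — any two successors of a common world are S-related.
So F validates K, T, S4, S5. The strongest is S5.

S5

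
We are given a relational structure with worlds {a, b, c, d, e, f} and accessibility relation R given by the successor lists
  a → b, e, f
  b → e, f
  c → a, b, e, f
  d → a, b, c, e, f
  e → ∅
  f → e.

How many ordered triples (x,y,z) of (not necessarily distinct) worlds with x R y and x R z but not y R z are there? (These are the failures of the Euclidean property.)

35

Enumerating: (a,b,b), (a,e,b), (a,e,e), (a,e,f), (a,f,b), (a,f,f), (b,e,e), (b,e,f), (b,f,f), (c,a,a), (c,b,a), (c,b,b), … and 23 more.
Total: 35.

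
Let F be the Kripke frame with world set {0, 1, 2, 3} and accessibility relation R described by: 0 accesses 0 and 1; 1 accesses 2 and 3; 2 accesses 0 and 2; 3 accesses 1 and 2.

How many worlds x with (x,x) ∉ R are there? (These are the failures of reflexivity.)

Enumerating: 1, 3.

2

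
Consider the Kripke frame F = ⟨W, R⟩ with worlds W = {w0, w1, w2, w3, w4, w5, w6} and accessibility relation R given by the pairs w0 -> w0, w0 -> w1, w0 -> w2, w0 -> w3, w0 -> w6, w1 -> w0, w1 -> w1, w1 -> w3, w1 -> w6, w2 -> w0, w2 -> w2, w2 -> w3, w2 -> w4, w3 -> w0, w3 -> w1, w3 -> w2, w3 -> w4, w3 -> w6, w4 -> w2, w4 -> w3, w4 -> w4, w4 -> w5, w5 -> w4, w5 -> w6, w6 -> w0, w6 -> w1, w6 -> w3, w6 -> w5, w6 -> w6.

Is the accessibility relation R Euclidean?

No

Euclidean: no — w0 R w1 and w0 R w2, but not w1 R w2.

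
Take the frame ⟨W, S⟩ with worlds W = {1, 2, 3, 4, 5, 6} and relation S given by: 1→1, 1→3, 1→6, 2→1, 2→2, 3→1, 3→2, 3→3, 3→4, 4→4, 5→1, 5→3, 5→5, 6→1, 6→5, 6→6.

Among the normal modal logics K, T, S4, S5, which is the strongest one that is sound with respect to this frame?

Reflexive (axiom T): yes — every world is S-related to itself.
Transitive (axiom 4): no — 1 S 3 and 3 S 2, but not 1 S 2.
Euclidean (axiom 5): no — 1 S 3 and 1 S 6, but not 3 S 6.
So F validates K, T; S4 would additionally require S to be transitive. The strongest is T.

T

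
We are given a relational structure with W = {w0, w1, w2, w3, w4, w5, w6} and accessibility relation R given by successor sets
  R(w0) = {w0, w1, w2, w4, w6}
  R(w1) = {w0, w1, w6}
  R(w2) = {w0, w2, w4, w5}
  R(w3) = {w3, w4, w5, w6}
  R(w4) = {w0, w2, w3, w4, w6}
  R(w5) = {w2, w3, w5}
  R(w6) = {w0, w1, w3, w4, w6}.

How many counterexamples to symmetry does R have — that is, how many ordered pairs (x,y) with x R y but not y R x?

0

R is symmetric; there are no such tuples.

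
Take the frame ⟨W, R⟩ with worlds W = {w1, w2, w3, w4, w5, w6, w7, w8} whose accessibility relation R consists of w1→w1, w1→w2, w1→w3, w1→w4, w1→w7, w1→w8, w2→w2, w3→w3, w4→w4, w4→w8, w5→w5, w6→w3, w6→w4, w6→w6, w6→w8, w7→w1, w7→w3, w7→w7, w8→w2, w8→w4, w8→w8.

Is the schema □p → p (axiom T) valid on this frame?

Yes

Axiom T corresponds to the accessibility relation being reflexive.
Reflexive: yes — every world is R-related to itself.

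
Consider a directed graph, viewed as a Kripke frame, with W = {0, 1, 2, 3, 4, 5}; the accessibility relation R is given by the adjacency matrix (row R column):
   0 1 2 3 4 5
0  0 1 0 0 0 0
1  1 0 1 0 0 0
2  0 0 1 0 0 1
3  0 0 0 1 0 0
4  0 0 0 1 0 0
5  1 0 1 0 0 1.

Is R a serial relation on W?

Serial: yes — every world has a successor (e.g. 0 R 1).

Yes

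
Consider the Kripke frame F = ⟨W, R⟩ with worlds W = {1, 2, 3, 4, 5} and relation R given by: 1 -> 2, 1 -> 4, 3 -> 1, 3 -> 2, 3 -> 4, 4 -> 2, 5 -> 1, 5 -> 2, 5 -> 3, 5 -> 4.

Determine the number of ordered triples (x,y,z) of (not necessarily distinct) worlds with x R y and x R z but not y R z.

Enumerating: (1,2,2), (1,2,4), (1,4,4), (3,1,1), (3,2,1), (3,2,2), (3,2,4), (3,4,1), (3,4,4), (4,2,2), (5,1,1), (5,1,3), … and 8 more.
Total: 20.

20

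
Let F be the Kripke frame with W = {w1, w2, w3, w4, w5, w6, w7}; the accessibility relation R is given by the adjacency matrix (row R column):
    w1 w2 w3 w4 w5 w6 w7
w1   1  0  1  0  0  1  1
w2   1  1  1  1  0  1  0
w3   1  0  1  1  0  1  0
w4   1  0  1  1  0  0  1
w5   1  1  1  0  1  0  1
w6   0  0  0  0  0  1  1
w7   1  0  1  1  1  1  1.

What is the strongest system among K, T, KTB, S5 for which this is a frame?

T

Reflexive (axiom T): yes — every world is R-related to itself.
Symmetric (axiom B): no — w1 R w6 but not w6 R w1.
Euclidean (axiom 5): no — w1 R w3 and w1 R w7, but not w3 R w7.
So F validates K, T; KTB would additionally require R to be symmetric. The strongest is T.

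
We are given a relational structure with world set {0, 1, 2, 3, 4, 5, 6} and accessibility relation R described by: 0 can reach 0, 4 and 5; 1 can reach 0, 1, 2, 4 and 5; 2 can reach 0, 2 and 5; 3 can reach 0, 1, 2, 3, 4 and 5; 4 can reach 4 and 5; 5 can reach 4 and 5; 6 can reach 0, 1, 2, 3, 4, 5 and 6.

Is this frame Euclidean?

No

Euclidean: no — 1 R 0 and 1 R 2, but not 0 R 2.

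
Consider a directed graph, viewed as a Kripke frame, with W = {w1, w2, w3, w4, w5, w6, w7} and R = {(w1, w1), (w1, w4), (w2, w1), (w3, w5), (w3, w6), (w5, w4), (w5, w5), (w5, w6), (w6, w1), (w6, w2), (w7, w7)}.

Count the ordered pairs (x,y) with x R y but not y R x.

8

Enumerating: (w1,w4), (w2,w1), (w3,w5), (w3,w6), (w5,w4), (w5,w6), (w6,w1), (w6,w2).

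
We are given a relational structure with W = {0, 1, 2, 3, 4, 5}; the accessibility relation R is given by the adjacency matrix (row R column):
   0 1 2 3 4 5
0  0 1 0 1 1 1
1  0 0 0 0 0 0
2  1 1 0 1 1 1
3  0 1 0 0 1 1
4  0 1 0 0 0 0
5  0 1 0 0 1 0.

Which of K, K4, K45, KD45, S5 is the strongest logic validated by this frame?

Transitive (axiom 4): yes — every two-step R-path is closed by a direct edge.
Euclidean (axiom 5): no — 0 R 1 and 0 R 3, but not 1 R 3.
Serial (axiom D): no — 1 has no R-successor.
Reflexive (axiom T): no — 0 is not related to itself.
So F validates K, K4; K45 would additionally require R to be Euclidean. The strongest is K4.

K4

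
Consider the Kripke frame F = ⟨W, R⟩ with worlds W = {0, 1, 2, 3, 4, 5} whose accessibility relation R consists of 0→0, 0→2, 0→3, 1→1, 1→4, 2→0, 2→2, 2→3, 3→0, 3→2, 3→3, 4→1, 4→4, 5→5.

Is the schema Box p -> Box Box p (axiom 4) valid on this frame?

By correspondence theory, 4 is valid on a frame iff R is transitive.
Transitive: yes — every two-step R-path is closed by a direct edge.

Yes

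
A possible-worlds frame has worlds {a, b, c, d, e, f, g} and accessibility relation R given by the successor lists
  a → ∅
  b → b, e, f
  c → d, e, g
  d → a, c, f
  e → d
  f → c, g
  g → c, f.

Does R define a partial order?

No

Reflexive: no — a is not related to itself.
Transitive: no — b R e and e R d, but not b R d.
Antisymmetric: no — c R d and d R c with c ≠ d.
So R is not a partial order.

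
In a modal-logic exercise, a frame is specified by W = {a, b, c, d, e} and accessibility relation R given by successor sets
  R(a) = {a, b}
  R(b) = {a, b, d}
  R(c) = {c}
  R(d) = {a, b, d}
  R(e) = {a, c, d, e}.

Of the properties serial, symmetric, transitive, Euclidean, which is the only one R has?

serial

Serial: yes — every world has a successor (e.g. a R a).
Symmetric: no — d R a but not a R d.
Transitive: no — a R b and b R d, but not a R d.
Euclidean: no — b R a and b R d, but not a R d.
Only serial holds.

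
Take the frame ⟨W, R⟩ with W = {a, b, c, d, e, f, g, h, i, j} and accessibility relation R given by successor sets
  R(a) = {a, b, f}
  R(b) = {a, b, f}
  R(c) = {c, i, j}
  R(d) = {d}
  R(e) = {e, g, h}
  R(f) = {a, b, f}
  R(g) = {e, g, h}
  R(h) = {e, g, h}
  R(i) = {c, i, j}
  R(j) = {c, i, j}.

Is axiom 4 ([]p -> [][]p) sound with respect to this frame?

The schema 4 characterises exactly the transitive frames.
Transitive: yes — every two-step R-path is closed by a direct edge.

Yes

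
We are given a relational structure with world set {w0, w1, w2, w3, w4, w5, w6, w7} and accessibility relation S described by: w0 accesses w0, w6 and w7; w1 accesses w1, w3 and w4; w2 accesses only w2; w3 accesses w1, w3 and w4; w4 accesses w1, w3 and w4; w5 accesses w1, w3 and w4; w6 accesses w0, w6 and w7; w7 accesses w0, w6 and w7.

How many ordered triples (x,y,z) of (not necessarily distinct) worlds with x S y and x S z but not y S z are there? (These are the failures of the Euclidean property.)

0

S is Euclidean; there are no such tuples.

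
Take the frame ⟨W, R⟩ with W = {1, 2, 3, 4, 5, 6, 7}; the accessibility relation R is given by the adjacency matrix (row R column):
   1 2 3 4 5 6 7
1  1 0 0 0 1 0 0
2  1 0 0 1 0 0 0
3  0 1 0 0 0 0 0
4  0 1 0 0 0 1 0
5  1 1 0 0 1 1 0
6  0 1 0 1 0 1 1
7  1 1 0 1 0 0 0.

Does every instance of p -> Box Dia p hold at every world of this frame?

By correspondence theory, B is valid on a frame iff R is symmetric.
Symmetric: no — 2 R 1 but not 1 R 2.

No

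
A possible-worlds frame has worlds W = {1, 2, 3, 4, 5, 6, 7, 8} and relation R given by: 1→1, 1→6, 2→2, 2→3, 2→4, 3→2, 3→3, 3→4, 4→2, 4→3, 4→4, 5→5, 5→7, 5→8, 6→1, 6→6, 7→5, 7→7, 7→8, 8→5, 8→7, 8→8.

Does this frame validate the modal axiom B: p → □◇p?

By correspondence theory, B is valid on a frame iff R is symmetric.
Symmetric: yes — every pair in R has its reverse in R.

Yes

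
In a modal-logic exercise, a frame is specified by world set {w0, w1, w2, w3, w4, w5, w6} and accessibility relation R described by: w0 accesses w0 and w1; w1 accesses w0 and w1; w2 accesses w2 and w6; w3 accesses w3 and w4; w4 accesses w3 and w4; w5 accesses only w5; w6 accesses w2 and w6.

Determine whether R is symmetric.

Yes

Symmetric: yes — every pair in R has its reverse in R.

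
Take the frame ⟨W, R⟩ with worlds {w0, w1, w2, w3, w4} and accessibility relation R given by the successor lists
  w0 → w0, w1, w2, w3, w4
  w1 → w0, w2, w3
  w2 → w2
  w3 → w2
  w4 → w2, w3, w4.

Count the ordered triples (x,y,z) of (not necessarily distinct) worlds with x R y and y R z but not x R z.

Enumerating: (w1,w0,w1), (w1,w0,w4).

2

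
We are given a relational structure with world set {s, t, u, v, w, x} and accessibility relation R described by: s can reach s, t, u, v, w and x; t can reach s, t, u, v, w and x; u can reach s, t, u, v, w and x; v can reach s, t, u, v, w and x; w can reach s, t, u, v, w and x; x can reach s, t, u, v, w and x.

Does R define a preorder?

Yes

Reflexive: yes — every world is R-related to itself.
Transitive: yes — every two-step R-path is closed by a direct edge.
So R is a preorder.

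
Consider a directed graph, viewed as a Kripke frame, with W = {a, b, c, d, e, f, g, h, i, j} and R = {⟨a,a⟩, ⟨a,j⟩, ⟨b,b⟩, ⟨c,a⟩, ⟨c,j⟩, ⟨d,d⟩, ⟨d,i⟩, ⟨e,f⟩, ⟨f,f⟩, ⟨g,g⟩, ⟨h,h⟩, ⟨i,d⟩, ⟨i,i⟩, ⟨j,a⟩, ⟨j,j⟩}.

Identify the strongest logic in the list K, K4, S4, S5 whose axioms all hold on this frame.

K4

Transitive (axiom 4): yes — every two-step R-path is closed by a direct edge.
Reflexive (axiom T): no — c is not related to itself.
Euclidean (axiom 5): yes — any two successors of a common world are R-related.
So F validates K, K4; S4 would additionally require R to be reflexive. The strongest is K4.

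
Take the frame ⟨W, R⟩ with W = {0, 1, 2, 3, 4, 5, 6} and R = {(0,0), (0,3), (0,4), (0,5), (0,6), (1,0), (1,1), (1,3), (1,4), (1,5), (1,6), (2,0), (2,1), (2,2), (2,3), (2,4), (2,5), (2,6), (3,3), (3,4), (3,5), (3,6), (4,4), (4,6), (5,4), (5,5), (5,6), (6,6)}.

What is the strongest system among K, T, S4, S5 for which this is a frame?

S4

Reflexive (axiom T): yes — every world is R-related to itself.
Transitive (axiom 4): yes — every two-step R-path is closed by a direct edge.
Euclidean (axiom 5): no — 0 R 4 and 0 R 3, but not 4 R 3.
So F validates K, T, S4; S5 would additionally require R to be Euclidean. The strongest is S4.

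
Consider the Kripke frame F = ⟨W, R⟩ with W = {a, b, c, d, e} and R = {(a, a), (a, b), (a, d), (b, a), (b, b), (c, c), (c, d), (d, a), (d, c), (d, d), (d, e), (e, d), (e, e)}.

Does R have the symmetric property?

Symmetric: yes — every pair in R has its reverse in R.

Yes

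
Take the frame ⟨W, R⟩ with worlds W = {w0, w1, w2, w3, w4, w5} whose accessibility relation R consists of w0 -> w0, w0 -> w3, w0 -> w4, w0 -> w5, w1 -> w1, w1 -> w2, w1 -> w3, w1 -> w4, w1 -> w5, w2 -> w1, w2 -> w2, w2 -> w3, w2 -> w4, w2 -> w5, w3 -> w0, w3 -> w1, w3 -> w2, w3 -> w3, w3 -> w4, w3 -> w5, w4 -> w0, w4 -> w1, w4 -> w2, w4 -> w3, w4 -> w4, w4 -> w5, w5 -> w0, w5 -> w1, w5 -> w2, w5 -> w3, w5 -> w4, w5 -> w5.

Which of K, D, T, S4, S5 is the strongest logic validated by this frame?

Serial (axiom D): yes — every world has a successor (e.g. w0 R w0).
Reflexive (axiom T): yes — every world is R-related to itself.
Transitive (axiom 4): no — w0 R w3 and w3 R w1, but not w0 R w1.
Euclidean (axiom 5): no — w3 R w0 and w3 R w1, but not w0 R w1.
So F validates K, D, T; S4 would additionally require R to be transitive. The strongest is T.

T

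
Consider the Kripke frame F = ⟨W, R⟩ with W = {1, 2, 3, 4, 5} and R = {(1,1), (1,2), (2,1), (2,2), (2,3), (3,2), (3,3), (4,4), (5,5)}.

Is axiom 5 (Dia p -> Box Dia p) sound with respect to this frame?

The schema 5 characterises exactly the Euclidean frames.
Euclidean: no — 2 R 1 and 2 R 3, but not 1 R 3.

No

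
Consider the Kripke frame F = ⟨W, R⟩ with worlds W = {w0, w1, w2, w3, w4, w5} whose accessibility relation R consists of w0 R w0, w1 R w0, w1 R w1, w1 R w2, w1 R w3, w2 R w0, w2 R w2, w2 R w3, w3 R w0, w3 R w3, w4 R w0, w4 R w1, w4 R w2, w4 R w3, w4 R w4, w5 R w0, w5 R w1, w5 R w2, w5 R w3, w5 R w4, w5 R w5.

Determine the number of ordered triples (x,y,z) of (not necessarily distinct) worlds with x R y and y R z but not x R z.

R is transitive; there are no such tuples.

0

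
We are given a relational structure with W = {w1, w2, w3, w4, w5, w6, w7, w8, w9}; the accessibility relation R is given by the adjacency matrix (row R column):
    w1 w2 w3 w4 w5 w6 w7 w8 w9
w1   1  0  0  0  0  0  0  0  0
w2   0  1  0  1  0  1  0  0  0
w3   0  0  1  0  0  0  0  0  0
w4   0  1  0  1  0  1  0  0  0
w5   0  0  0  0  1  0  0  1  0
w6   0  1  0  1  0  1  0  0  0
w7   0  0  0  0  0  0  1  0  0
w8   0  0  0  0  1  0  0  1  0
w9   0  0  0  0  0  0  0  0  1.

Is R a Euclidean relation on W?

Yes

Euclidean: yes — any two successors of a common world are R-related.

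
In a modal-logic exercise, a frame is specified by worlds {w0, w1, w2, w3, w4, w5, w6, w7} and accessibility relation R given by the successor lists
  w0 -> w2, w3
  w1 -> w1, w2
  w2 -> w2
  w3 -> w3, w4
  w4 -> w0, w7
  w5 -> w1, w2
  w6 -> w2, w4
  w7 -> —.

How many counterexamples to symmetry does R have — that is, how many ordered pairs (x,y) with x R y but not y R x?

10

Enumerating: (w0,w2), (w0,w3), (w1,w2), (w3,w4), (w4,w0), (w4,w7), (w5,w1), (w5,w2), (w6,w2), (w6,w4).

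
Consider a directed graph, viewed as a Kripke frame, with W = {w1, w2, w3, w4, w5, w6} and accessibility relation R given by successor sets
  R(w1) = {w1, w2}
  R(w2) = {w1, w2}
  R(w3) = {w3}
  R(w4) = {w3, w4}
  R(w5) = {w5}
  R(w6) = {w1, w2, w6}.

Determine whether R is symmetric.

Symmetric: no — w4 R w3 but not w3 R w4.

No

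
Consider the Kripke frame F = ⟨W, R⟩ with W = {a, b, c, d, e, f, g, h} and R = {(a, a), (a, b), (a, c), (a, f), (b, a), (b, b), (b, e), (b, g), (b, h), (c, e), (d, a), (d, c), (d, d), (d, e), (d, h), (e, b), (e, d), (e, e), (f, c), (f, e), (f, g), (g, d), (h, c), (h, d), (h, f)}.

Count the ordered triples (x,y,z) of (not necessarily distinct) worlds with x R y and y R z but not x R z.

38

Enumerating: (a,b,e), (a,b,g), (a,b,h), (a,c,e), (a,f,e), (a,f,g), (b,a,c), (b,a,f), (b,e,d), (b,g,d), (b,h,c), (b,h,d), … and 26 more.
Total: 38.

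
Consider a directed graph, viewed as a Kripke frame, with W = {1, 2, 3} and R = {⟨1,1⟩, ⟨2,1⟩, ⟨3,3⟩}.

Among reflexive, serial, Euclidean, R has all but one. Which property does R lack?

reflexive

Reflexive: no — 2 is not related to itself.
Serial: yes — every world has a successor (e.g. 1 R 1).
Euclidean: yes — any two successors of a common world are R-related.
Only reflexive fails.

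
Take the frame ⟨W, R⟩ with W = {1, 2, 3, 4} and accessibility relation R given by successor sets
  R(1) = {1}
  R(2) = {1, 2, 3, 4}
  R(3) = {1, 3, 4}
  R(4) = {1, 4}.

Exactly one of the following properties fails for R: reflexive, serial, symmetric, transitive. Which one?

symmetric

Reflexive: yes — every world is R-related to itself.
Serial: yes — every world has a successor (e.g. 1 R 1).
Symmetric: no — 2 R 1 but not 1 R 2.
Transitive: yes — every two-step R-path is closed by a direct edge.
Only symmetric fails.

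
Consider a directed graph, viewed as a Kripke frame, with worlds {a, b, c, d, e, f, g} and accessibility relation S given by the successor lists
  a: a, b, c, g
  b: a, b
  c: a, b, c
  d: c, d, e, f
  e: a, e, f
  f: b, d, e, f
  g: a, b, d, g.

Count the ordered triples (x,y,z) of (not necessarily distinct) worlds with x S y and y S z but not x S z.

20

Enumerating: (a,g,d), (b,a,c), (b,a,g), (c,a,g), (d,c,a), (d,c,b), (d,e,a), (d,f,b), (e,a,b), (e,a,c), (e,a,g), (e,f,b), … and 8 more.
Total: 20.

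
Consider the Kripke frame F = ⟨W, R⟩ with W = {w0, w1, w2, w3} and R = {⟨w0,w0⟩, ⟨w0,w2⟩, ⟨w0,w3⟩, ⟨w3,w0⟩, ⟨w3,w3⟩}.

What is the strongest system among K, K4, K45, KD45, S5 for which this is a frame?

Transitive (axiom 4): no — w3 R w0 and w0 R w2, but not w3 R w2.
Euclidean (axiom 5): no — w0 R w2 and w0 R w3, but not w2 R w3.
Serial (axiom D): no — w1 has no R-successor.
Reflexive (axiom T): no — w1 is not related to itself.
So F validates K; K4 would additionally require R to be transitive. The strongest is K.

K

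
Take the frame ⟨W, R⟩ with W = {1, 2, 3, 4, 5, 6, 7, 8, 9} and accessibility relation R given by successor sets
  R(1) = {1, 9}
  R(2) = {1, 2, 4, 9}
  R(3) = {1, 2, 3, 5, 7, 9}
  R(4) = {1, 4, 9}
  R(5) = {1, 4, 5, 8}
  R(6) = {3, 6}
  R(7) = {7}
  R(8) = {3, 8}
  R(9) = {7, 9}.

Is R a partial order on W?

No

Reflexive: yes — every world is R-related to itself.
Transitive: no — 1 R 9 and 9 R 7, but not 1 R 7.
Antisymmetric: yes — no distinct pair is related both ways.
So R is not a partial order.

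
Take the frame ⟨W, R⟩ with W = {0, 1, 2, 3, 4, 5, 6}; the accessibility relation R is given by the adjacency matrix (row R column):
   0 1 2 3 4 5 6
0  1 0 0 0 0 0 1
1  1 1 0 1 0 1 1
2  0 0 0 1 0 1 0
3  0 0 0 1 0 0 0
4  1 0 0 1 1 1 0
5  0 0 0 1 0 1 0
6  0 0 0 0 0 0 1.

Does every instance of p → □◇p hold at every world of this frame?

No

By correspondence theory, B is valid on a frame iff R is symmetric.
Symmetric: no — 0 R 6 but not 6 R 0.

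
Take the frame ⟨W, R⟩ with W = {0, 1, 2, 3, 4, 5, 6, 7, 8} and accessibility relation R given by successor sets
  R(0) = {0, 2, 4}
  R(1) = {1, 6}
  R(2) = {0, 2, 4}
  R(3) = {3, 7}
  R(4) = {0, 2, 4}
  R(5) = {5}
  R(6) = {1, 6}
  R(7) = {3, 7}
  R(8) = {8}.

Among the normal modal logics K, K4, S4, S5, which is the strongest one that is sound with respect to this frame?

S5

Transitive (axiom 4): yes — every two-step R-path is closed by a direct edge.
Reflexive (axiom T): yes — every world is R-related to itself.
Euclidean (axiom 5): yes — any two successors of a common world are R-related.
So F validates K, K4, S4, S5. The strongest is S5.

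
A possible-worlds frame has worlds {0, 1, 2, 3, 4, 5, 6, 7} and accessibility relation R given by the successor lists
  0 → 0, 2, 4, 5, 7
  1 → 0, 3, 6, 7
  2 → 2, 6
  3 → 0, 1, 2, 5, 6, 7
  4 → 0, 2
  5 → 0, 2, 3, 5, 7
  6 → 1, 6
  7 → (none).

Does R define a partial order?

Reflexive: no — 1 is not related to itself.
Transitive: no — 0 R 2 and 2 R 6, but not 0 R 6.
Antisymmetric: no — 0 R 4 and 4 R 0 with 0 ≠ 4.
So R is not a partial order.

No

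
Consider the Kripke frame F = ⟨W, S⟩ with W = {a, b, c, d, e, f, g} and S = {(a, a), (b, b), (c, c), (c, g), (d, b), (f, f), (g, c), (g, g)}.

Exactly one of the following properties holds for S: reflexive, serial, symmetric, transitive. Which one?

Reflexive: no — d is not related to itself.
Serial: no — e has no S-successor.
Symmetric: no — d S b but not b S d.
Transitive: yes — every two-step S-path is closed by a direct edge.
Only transitive holds.

transitive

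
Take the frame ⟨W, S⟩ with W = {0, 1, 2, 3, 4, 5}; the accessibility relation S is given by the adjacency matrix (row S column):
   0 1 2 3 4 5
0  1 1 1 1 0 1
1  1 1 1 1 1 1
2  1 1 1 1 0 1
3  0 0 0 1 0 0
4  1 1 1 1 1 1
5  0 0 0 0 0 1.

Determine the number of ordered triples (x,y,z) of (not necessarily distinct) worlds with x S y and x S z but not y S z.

40

Enumerating: (0,3,0), (0,3,1), (0,3,2), (0,3,5), (0,5,0), (0,5,1), (0,5,2), (0,5,3), (1,0,4), (1,2,4), (1,3,0), (1,3,1), … and 28 more.
Total: 40.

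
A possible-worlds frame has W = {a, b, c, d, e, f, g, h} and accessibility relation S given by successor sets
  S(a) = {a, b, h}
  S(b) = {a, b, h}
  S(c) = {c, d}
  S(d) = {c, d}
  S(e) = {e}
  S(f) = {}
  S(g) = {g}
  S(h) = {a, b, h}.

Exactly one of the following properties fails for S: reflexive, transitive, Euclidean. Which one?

reflexive

Reflexive: no — f is not related to itself.
Transitive: yes — every two-step S-path is closed by a direct edge.
Euclidean: yes — any two successors of a common world are S-related.
Only reflexive fails.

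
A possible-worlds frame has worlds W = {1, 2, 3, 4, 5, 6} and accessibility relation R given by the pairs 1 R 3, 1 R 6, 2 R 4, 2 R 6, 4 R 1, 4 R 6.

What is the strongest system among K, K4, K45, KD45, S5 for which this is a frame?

Transitive (axiom 4): no — 2 R 4 and 4 R 1, but not 2 R 1.
Euclidean (axiom 5): no — 1 R 3 and 1 R 6, but not 3 R 6.
Serial (axiom D): no — 3 has no R-successor.
Reflexive (axiom T): no — 1 is not related to itself.
So F validates K; K4 would additionally require R to be transitive. The strongest is K.

K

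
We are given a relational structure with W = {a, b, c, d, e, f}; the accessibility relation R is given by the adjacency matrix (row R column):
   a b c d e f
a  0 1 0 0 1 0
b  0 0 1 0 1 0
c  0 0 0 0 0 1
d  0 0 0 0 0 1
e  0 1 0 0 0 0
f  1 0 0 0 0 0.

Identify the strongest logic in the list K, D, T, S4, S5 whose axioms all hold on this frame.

D

Serial (axiom D): yes — every world has a successor (e.g. a R b).
Reflexive (axiom T): no — a is not related to itself.
Transitive (axiom 4): no — a R b and b R c, but not a R c.
Euclidean (axiom 5): no — b R c and b R e, but not c R e.
So F validates K, D; T would additionally require R to be reflexive. The strongest is D.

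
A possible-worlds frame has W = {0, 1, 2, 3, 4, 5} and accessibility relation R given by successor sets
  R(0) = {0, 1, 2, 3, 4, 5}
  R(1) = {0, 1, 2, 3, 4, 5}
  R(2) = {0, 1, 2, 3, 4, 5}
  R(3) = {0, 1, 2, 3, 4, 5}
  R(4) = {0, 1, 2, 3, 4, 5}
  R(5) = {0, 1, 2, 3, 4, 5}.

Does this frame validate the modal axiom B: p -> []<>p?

Yes

Axiom B corresponds to the accessibility relation being symmetric.
Symmetric: yes — every pair in R has its reverse in R.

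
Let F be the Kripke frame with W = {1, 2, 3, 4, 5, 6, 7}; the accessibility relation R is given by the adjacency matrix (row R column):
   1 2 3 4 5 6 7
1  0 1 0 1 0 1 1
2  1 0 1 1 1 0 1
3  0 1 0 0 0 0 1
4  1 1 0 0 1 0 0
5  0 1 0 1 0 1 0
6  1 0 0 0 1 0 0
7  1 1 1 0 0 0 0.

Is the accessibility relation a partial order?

No

Reflexive: no — 1 is not related to itself.
Transitive: no — 1 R 2 and 2 R 3, but not 1 R 3.
Antisymmetric: no — 1 R 2 and 2 R 1 with 1 ≠ 2.
So R is not a partial order.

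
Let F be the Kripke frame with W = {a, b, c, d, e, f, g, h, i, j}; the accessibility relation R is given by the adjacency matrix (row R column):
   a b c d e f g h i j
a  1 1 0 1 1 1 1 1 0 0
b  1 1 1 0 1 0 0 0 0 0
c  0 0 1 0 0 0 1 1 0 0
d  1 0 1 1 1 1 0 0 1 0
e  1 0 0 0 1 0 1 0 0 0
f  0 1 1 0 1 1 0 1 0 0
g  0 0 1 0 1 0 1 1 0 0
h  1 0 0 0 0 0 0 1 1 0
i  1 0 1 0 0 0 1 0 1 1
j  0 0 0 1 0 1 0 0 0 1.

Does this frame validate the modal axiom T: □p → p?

Axiom T corresponds to the accessibility relation being reflexive.
Reflexive: yes — every world is R-related to itself.

Yes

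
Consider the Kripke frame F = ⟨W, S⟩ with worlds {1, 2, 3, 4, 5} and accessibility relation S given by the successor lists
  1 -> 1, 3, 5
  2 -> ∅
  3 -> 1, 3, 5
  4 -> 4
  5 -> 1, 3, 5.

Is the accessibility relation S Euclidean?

Yes

Euclidean: yes — any two successors of a common world are S-related.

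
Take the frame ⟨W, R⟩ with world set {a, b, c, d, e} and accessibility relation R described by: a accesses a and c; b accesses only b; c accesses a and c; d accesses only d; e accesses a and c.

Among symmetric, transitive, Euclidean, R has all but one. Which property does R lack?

Symmetric: no — e R a but not a R e.
Transitive: yes — every two-step R-path is closed by a direct edge.
Euclidean: yes — any two successors of a common world are R-related.
Only symmetric fails.

symmetric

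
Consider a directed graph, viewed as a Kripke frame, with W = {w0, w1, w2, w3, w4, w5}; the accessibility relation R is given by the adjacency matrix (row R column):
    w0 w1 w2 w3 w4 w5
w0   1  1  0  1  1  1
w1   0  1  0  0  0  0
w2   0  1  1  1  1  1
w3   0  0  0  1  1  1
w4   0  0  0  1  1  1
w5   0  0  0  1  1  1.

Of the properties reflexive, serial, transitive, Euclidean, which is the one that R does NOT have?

Euclidean

Reflexive: yes — every world is R-related to itself.
Serial: yes — every world has a successor (e.g. w0 R w0).
Transitive: yes — every two-step R-path is closed by a direct edge.
Euclidean: no — w0 R w1 and w0 R w3, but not w1 R w3.
Only Euclidean fails.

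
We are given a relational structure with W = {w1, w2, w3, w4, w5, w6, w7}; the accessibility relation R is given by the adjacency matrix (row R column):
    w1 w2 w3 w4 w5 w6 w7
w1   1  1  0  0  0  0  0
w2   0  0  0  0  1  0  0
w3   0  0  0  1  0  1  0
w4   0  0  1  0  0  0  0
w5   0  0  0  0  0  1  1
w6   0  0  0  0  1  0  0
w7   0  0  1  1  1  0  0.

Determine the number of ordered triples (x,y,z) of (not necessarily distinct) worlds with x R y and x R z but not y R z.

20

Enumerating: (w1,w2,w1), (w1,w2,w2), (w2,w5,w5), (w3,w4,w4), (w3,w4,w6), (w3,w6,w4), (w3,w6,w6), (w4,w3,w3), (w5,w6,w6), (w5,w6,w7), (w5,w7,w6), (w5,w7,w7), … and 8 more.
Total: 20.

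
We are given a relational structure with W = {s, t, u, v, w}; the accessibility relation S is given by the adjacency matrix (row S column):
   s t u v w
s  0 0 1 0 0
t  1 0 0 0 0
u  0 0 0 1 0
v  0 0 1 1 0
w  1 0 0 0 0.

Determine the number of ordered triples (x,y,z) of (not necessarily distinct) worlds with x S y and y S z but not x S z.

Enumerating: (s,u,v), (t,s,u), (u,v,u), (w,s,u).

4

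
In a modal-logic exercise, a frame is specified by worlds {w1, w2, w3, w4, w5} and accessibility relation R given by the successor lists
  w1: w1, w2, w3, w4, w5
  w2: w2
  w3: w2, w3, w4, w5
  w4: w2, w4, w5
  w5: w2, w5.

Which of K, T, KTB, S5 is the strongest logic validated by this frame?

T

Reflexive (axiom T): yes — every world is R-related to itself.
Symmetric (axiom B): no — w1 R w2 but not w2 R w1.
Euclidean (axiom 5): no — w1 R w2 and w1 R w3, but not w2 R w3.
So F validates K, T; KTB would additionally require R to be symmetric. The strongest is T.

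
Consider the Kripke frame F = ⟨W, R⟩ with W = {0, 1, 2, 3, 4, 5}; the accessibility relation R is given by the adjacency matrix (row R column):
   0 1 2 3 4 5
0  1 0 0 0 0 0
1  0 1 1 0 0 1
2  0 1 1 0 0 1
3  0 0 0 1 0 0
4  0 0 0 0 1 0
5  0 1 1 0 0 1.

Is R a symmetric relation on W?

Symmetric: yes — every pair in R has its reverse in R.

Yes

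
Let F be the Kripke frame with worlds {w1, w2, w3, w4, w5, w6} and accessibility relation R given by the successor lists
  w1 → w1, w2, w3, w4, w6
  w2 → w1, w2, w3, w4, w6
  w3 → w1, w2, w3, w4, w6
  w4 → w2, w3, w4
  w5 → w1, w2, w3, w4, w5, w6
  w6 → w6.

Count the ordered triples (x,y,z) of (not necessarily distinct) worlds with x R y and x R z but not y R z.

Enumerating: (w1,w4,w1), (w1,w4,w6), (w1,w6,w1), (w1,w6,w2), (w1,w6,w3), (w1,w6,w4), (w2,w4,w1), (w2,w4,w6), (w2,w6,w1), (w2,w6,w2), (w2,w6,w3), (w2,w6,w4), … and 17 more.
Total: 29.

29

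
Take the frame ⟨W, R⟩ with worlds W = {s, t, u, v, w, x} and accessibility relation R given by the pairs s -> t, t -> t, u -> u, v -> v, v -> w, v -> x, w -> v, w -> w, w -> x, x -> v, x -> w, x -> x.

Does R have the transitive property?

Yes

Transitive: yes — every two-step R-path is closed by a direct edge.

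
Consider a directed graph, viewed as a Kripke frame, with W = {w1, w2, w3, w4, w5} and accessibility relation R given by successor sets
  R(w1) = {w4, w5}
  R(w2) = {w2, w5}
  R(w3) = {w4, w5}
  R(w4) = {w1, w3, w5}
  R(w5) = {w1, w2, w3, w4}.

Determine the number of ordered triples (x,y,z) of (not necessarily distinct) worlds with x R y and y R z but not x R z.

21

Enumerating: (w1,w4,w1), (w1,w4,w3), (w1,w5,w1), (w1,w5,w2), (w1,w5,w3), (w2,w5,w1), (w2,w5,w3), (w2,w5,w4), (w3,w4,w1), (w3,w4,w3), (w3,w5,w1), (w3,w5,w2), … and 9 more.
Total: 21.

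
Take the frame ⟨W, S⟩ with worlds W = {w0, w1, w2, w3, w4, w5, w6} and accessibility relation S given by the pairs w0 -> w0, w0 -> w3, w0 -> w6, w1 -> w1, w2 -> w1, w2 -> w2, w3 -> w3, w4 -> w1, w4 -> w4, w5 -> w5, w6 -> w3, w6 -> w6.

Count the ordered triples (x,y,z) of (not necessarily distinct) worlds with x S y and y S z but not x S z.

S is transitive; there are no such tuples.

0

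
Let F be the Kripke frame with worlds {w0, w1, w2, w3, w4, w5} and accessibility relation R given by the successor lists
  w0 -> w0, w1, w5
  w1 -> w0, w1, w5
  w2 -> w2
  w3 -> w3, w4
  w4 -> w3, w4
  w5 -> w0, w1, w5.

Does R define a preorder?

Reflexive: yes — every world is R-related to itself.
Transitive: yes — every two-step R-path is closed by a direct edge.
So R is a preorder.

Yes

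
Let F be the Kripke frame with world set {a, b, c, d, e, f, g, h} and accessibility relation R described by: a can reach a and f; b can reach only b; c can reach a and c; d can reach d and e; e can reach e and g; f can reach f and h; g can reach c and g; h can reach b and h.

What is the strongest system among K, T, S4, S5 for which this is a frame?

T

Reflexive (axiom T): yes — every world is R-related to itself.
Transitive (axiom 4): no — a R f and f R h, but not a R h.
Euclidean (axiom 5): no — a R f and a R a, but not f R a.
So F validates K, T; S4 would additionally require R to be transitive. The strongest is T.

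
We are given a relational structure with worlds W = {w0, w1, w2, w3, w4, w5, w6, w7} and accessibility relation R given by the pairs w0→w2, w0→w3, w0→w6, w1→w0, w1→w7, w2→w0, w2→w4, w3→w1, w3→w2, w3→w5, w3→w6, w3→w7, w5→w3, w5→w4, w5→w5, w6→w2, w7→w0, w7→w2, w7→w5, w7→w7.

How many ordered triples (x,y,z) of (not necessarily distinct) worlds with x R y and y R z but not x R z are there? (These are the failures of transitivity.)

Enumerating: (w0,w2,w0), (w0,w2,w4), (w0,w3,w1), (w0,w3,w5), (w0,w3,w7), (w1,w0,w2), (w1,w0,w3), (w1,w0,w6), (w1,w7,w2), (w1,w7,w5), (w2,w0,w2), (w2,w0,w3), … and 18 more.
Total: 30.

30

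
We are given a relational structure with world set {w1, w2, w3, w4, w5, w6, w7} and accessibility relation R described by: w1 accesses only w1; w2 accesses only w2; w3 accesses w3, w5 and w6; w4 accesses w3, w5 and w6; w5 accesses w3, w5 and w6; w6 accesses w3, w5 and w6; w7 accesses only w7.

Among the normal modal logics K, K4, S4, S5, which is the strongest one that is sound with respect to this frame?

Transitive (axiom 4): yes — every two-step R-path is closed by a direct edge.
Reflexive (axiom T): no — w4 is not related to itself.
Euclidean (axiom 5): yes — any two successors of a common world are R-related.
So F validates K, K4; S4 would additionally require R to be reflexive. The strongest is K4.

K4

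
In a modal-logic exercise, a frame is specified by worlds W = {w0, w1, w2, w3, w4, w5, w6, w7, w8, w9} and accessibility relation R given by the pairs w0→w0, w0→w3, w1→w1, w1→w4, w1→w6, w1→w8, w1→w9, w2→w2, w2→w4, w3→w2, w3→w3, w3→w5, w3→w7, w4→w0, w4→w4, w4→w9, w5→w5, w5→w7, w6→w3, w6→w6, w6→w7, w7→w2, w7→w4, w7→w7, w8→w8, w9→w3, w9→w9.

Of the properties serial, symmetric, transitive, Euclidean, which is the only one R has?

Serial: yes — every world has a successor (e.g. w0 R w0).
Symmetric: no — w0 R w3 but not w3 R w0.
Transitive: no — w0 R w3 and w3 R w2, but not w0 R w2.
Euclidean: no — w1 R w4 and w1 R w6, but not w4 R w6.
Only serial holds.

serial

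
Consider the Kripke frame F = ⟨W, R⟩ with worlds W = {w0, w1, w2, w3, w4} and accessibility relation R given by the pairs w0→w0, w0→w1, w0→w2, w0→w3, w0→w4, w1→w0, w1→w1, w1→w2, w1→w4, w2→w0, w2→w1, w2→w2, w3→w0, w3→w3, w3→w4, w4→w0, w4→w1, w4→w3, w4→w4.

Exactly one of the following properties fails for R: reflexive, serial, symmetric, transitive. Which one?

Reflexive: yes — every world is R-related to itself.
Serial: yes — every world has a successor (e.g. w0 R w0).
Symmetric: yes — every pair in R has its reverse in R.
Transitive: no — w1 R w0 and w0 R w3, but not w1 R w3.
Only transitive fails.

transitive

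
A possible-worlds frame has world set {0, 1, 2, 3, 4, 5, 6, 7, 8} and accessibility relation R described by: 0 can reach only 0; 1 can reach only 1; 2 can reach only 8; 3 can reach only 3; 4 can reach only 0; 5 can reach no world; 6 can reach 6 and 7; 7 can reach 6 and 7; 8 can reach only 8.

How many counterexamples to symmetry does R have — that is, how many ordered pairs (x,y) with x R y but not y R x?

2

Enumerating: (2,8), (4,0).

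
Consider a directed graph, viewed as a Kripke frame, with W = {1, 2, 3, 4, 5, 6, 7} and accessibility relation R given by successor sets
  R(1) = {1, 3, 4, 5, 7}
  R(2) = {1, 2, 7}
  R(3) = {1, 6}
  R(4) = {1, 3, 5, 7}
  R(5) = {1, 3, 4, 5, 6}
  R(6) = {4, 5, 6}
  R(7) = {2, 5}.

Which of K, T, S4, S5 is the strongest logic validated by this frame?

K

Reflexive (axiom T): no — 3 is not related to itself.
Transitive (axiom 4): no — 1 R 3 and 3 R 6, but not 1 R 6.
Euclidean (axiom 5): no — 1 R 3 and 1 R 4, but not 3 R 4.
So F validates K; T would additionally require R to be reflexive. The strongest is K.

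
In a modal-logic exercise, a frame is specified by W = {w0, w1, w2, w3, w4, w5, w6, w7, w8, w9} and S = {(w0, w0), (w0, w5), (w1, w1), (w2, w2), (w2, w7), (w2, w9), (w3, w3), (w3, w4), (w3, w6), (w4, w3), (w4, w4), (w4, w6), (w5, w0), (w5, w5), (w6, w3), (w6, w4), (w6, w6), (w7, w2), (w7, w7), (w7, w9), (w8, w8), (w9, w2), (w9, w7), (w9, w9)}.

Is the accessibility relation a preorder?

Reflexive: yes — every world is S-related to itself.
Transitive: yes — every two-step S-path is closed by a direct edge.
So S is a preorder.

Yes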